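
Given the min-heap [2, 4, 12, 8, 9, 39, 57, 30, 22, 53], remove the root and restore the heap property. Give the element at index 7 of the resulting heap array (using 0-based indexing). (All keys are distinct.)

remove root 2; move last element 53 to root → [53, 4, 12, 8, 9, 39, 57, 30, 22]
53 vs smaller child 4 at index 1, swap → [4, 53, 12, 8, 9, 39, 57, 30, 22]
53 vs smaller child 8 at index 3, swap → [4, 8, 12, 53, 9, 39, 57, 30, 22]
53 vs smaller child 22 at index 8, swap → [4, 8, 12, 22, 9, 39, 57, 30, 53]
resulting array: [4, 8, 12, 22, 9, 39, 57, 30, 53]

30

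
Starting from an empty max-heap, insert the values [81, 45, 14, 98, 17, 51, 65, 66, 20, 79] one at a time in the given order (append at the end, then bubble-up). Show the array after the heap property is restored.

[98, 81, 65, 66, 79, 14, 51, 45, 20, 17]

Insert 81:
  append 81 at index 0 → [81] (no swap needed)
Insert 45:
  append 45 at index 1 → [81, 45] (no swap needed)
Insert 14:
  append 14 at index 2 → [81, 45, 14] (no swap needed)
Insert 98:
  append 98 at index 3 → [81, 45, 14, 98]
  98 > parent 45 at index 1, swap → [81, 98, 14, 45]
  98 > parent 81 at index 0, swap → [98, 81, 14, 45]
Insert 17:
  append 17 at index 4 → [98, 81, 14, 45, 17] (no swap needed)
Insert 51:
  append 51 at index 5 → [98, 81, 14, 45, 17, 51]
  51 > parent 14 at index 2, swap → [98, 81, 51, 45, 17, 14]
Insert 65:
  append 65 at index 6 → [98, 81, 51, 45, 17, 14, 65]
  65 > parent 51 at index 2, swap → [98, 81, 65, 45, 17, 14, 51]
Insert 66:
  append 66 at index 7 → [98, 81, 65, 45, 17, 14, 51, 66]
  66 > parent 45 at index 3, swap → [98, 81, 65, 66, 17, 14, 51, 45]
Insert 20:
  append 20 at index 8 → [98, 81, 65, 66, 17, 14, 51, 45, 20] (no swap needed)
Insert 79:
  append 79 at index 9 → [98, 81, 65, 66, 17, 14, 51, 45, 20, 79]
  79 > parent 17 at index 4, swap → [98, 81, 65, 66, 79, 14, 51, 45, 20, 17]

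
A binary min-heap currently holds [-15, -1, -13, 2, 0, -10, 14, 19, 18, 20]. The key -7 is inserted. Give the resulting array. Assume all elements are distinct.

[-15, -7, -13, 2, -1, -10, 14, 19, 18, 20, 0]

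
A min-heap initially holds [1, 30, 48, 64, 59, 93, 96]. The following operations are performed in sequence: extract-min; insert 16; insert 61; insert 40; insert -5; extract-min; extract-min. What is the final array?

extract-min → returns 1:
  remove root 1; move last element 96 to root → [96, 30, 48, 64, 59, 93]
  96 vs smaller child 30 at index 1, swap → [30, 96, 48, 64, 59, 93]
  96 vs smaller child 59 at index 4, swap → [30, 59, 48, 64, 96, 93]
insert 16:
  append 16 at index 6 → [30, 59, 48, 64, 96, 93, 16]
  16 < parent 48 at index 2, swap → [30, 59, 16, 64, 96, 93, 48]
  16 < parent 30 at index 0, swap → [16, 59, 30, 64, 96, 93, 48]
insert 61:
  append 61 at index 7 → [16, 59, 30, 64, 96, 93, 48, 61]
  61 < parent 64 at index 3, swap → [16, 59, 30, 61, 96, 93, 48, 64]
insert 40:
  append 40 at index 8 → [16, 59, 30, 61, 96, 93, 48, 64, 40]
  40 < parent 61 at index 3, swap → [16, 59, 30, 40, 96, 93, 48, 64, 61]
  40 < parent 59 at index 1, swap → [16, 40, 30, 59, 96, 93, 48, 64, 61]
insert -5:
  append -5 at index 9 → [16, 40, 30, 59, 96, 93, 48, 64, 61, -5]
  -5 < parent 96 at index 4, swap → [16, 40, 30, 59, -5, 93, 48, 64, 61, 96]
  -5 < parent 40 at index 1, swap → [16, -5, 30, 59, 40, 93, 48, 64, 61, 96]
  -5 < parent 16 at index 0, swap → [-5, 16, 30, 59, 40, 93, 48, 64, 61, 96]
extract-min → returns -5:
  remove root -5; move last element 96 to root → [96, 16, 30, 59, 40, 93, 48, 64, 61]
  96 vs smaller child 16 at index 1, swap → [16, 96, 30, 59, 40, 93, 48, 64, 61]
  96 vs smaller child 40 at index 4, swap → [16, 40, 30, 59, 96, 93, 48, 64, 61]
extract-min → returns 16:
  remove root 16; move last element 61 to root → [61, 40, 30, 59, 96, 93, 48, 64]
  61 vs smaller child 30 at index 2, swap → [30, 40, 61, 59, 96, 93, 48, 64]
  61 vs smaller child 48 at index 6, swap → [30, 40, 48, 59, 96, 93, 61, 64]

[30, 40, 48, 59, 96, 93, 61, 64]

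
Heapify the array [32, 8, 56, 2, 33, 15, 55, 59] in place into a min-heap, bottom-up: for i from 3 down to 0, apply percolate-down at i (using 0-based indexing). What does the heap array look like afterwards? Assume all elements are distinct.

[2, 8, 15, 32, 33, 56, 55, 59]

sift down from index 3: already satisfies heap property
sift down from index 2:
  56 vs smaller child 15 at index 5, swap → [32, 8, 15, 2, 33, 56, 55, 59]
sift down from index 1:
  8 vs smaller child 2 at index 3, swap → [32, 2, 15, 8, 33, 56, 55, 59]
sift down from index 0:
  32 vs smaller child 2 at index 1, swap → [2, 32, 15, 8, 33, 56, 55, 59]
  32 vs smaller child 8 at index 3, swap → [2, 8, 15, 32, 33, 56, 55, 59]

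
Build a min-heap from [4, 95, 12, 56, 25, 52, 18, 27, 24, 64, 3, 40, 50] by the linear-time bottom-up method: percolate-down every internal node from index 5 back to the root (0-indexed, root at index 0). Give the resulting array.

[3, 4, 12, 24, 25, 40, 18, 27, 56, 64, 95, 52, 50]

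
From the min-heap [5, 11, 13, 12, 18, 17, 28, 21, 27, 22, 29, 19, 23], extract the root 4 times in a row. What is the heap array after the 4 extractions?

[17, 18, 22, 21, 19, 29, 28, 23, 27]

extract-min #1 returns 5:
  remove root 5; move last element 23 to root → [23, 11, 13, 12, 18, 17, 28, 21, 27, 22, 29, 19]
  23 vs smaller child 11 at index 1, swap → [11, 23, 13, 12, 18, 17, 28, 21, 27, 22, 29, 19]
  23 vs smaller child 12 at index 3, swap → [11, 12, 13, 23, 18, 17, 28, 21, 27, 22, 29, 19]
  23 vs smaller child 21 at index 7, swap → [11, 12, 13, 21, 18, 17, 28, 23, 27, 22, 29, 19]
extract-min #2 returns 11:
  remove root 11; move last element 19 to root → [19, 12, 13, 21, 18, 17, 28, 23, 27, 22, 29]
  19 vs smaller child 12 at index 1, swap → [12, 19, 13, 21, 18, 17, 28, 23, 27, 22, 29]
  19 vs smaller child 18 at index 4, swap → [12, 18, 13, 21, 19, 17, 28, 23, 27, 22, 29]
extract-min #3 returns 12:
  remove root 12; move last element 29 to root → [29, 18, 13, 21, 19, 17, 28, 23, 27, 22]
  29 vs smaller child 13 at index 2, swap → [13, 18, 29, 21, 19, 17, 28, 23, 27, 22]
  29 vs smaller child 17 at index 5, swap → [13, 18, 17, 21, 19, 29, 28, 23, 27, 22]
extract-min #4 returns 13:
  remove root 13; move last element 22 to root → [22, 18, 17, 21, 19, 29, 28, 23, 27]
  22 vs smaller child 17 at index 2, swap → [17, 18, 22, 21, 19, 29, 28, 23, 27]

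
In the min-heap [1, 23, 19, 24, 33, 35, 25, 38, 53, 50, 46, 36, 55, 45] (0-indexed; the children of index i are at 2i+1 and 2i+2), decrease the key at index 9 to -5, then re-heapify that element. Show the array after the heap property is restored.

set index 9 from 50 to -5 → [1, 23, 19, 24, 33, 35, 25, 38, 53, -5, 46, 36, 55, 45]
-5 < parent 33 at index 4, swap → [1, 23, 19, 24, -5, 35, 25, 38, 53, 33, 46, 36, 55, 45]
-5 < parent 23 at index 1, swap → [1, -5, 19, 24, 23, 35, 25, 38, 53, 33, 46, 36, 55, 45]
-5 < parent 1 at index 0, swap → [-5, 1, 19, 24, 23, 35, 25, 38, 53, 33, 46, 36, 55, 45]

[-5, 1, 19, 24, 23, 35, 25, 38, 53, 33, 46, 36, 55, 45]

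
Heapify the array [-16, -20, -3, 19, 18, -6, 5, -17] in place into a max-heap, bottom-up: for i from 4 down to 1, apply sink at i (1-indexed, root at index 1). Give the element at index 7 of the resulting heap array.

-3

sift down from index 4: already satisfies heap property
sift down from index 3:
  -3 vs larger child 5 at index 7, swap → [-16, -20, 5, 19, 18, -6, -3, -17]
sift down from index 2:
  -20 vs larger child 19 at index 4, swap → [-16, 19, 5, -20, 18, -6, -3, -17]
  -20 vs only child -17 at index 8, swap → [-16, 19, 5, -17, 18, -6, -3, -20]
sift down from index 1:
  -16 vs larger child 19 at index 2, swap → [19, -16, 5, -17, 18, -6, -3, -20]
  -16 vs larger child 18 at index 5, swap → [19, 18, 5, -17, -16, -6, -3, -20]
resulting array: [19, 18, 5, -17, -16, -6, -3, -20]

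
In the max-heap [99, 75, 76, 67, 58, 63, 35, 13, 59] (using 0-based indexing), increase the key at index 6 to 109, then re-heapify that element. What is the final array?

[109, 75, 99, 67, 58, 63, 76, 13, 59]

set index 6 from 35 to 109 → [99, 75, 76, 67, 58, 63, 109, 13, 59]
109 > parent 76 at index 2, swap → [99, 75, 109, 67, 58, 63, 76, 13, 59]
109 > parent 99 at index 0, swap → [109, 75, 99, 67, 58, 63, 76, 13, 59]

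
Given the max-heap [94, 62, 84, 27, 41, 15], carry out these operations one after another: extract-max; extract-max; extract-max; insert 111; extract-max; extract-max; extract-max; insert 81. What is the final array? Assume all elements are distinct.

extract-max → returns 94:
  remove root 94; move last element 15 to root → [15, 62, 84, 27, 41]
  15 vs larger child 84 at index 2, swap → [84, 62, 15, 27, 41]
extract-max → returns 84:
  remove root 84; move last element 41 to root → [41, 62, 15, 27]
  41 vs larger child 62 at index 1, swap → [62, 41, 15, 27]
extract-max → returns 62:
  remove root 62; move last element 27 to root → [27, 41, 15]
  27 vs larger child 41 at index 1, swap → [41, 27, 15]
insert 111:
  append 111 at index 3 → [41, 27, 15, 111]
  111 > parent 27 at index 1, swap → [41, 111, 15, 27]
  111 > parent 41 at index 0, swap → [111, 41, 15, 27]
extract-max → returns 111:
  remove root 111; move last element 27 to root → [27, 41, 15]
  27 vs larger child 41 at index 1, swap → [41, 27, 15]
extract-max → returns 41:
  remove root 41; move last element 15 to root → [15, 27]
  15 vs only child 27 at index 1, swap → [27, 15]
extract-max → returns 27:
  remove root 27; move last element 15 to root → [15] (no swap needed)
insert 81:
  append 81 at index 1 → [15, 81]
  81 > parent 15 at index 0, swap → [81, 15]

[81, 15]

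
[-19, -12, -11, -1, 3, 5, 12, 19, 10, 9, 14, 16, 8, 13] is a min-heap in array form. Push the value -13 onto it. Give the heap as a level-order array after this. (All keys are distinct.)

[-19, -12, -13, -1, 3, 5, -11, 19, 10, 9, 14, 16, 8, 13, 12]

append -13 at index 14 → [-19, -12, -11, -1, 3, 5, 12, 19, 10, 9, 14, 16, 8, 13, -13]
-13 < parent 12 at index 6, swap → [-19, -12, -11, -1, 3, 5, -13, 19, 10, 9, 14, 16, 8, 13, 12]
-13 < parent -11 at index 2, swap → [-19, -12, -13, -1, 3, 5, -11, 19, 10, 9, 14, 16, 8, 13, 12]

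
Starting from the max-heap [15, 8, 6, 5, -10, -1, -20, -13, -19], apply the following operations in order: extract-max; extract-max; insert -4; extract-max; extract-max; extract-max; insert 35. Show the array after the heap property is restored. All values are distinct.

[35, -10, -4, -13, -20, -19]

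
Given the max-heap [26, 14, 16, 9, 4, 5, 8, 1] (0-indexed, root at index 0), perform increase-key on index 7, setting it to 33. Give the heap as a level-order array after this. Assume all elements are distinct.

[33, 26, 16, 14, 4, 5, 8, 9]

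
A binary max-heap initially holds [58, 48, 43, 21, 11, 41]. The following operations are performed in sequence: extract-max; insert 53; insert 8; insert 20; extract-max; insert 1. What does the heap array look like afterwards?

extract-max → returns 58:
  remove root 58; move last element 41 to root → [41, 48, 43, 21, 11]
  41 vs larger child 48 at index 1, swap → [48, 41, 43, 21, 11]
insert 53:
  append 53 at index 5 → [48, 41, 43, 21, 11, 53]
  53 > parent 43 at index 2, swap → [48, 41, 53, 21, 11, 43]
  53 > parent 48 at index 0, swap → [53, 41, 48, 21, 11, 43]
insert 8:
  append 8 at index 6 → [53, 41, 48, 21, 11, 43, 8] (no swap needed)
insert 20:
  append 20 at index 7 → [53, 41, 48, 21, 11, 43, 8, 20] (no swap needed)
extract-max → returns 53:
  remove root 53; move last element 20 to root → [20, 41, 48, 21, 11, 43, 8]
  20 vs larger child 48 at index 2, swap → [48, 41, 20, 21, 11, 43, 8]
  20 vs larger child 43 at index 5, swap → [48, 41, 43, 21, 11, 20, 8]
insert 1:
  append 1 at index 7 → [48, 41, 43, 21, 11, 20, 8, 1] (no swap needed)

[48, 41, 43, 21, 11, 20, 8, 1]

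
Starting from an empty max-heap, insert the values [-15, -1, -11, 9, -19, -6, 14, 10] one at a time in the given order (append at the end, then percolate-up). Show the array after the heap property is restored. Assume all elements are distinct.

[14, 10, 9, -1, -19, -11, -6, -15]

Insert -15:
  append -15 at index 0 → [-15] (no swap needed)
Insert -1:
  append -1 at index 1 → [-15, -1]
  -1 > parent -15 at index 0, swap → [-1, -15]
Insert -11:
  append -11 at index 2 → [-1, -15, -11] (no swap needed)
Insert 9:
  append 9 at index 3 → [-1, -15, -11, 9]
  9 > parent -15 at index 1, swap → [-1, 9, -11, -15]
  9 > parent -1 at index 0, swap → [9, -1, -11, -15]
Insert -19:
  append -19 at index 4 → [9, -1, -11, -15, -19] (no swap needed)
Insert -6:
  append -6 at index 5 → [9, -1, -11, -15, -19, -6]
  -6 > parent -11 at index 2, swap → [9, -1, -6, -15, -19, -11]
Insert 14:
  append 14 at index 6 → [9, -1, -6, -15, -19, -11, 14]
  14 > parent -6 at index 2, swap → [9, -1, 14, -15, -19, -11, -6]
  14 > parent 9 at index 0, swap → [14, -1, 9, -15, -19, -11, -6]
Insert 10:
  append 10 at index 7 → [14, -1, 9, -15, -19, -11, -6, 10]
  10 > parent -15 at index 3, swap → [14, -1, 9, 10, -19, -11, -6, -15]
  10 > parent -1 at index 1, swap → [14, 10, 9, -1, -19, -11, -6, -15]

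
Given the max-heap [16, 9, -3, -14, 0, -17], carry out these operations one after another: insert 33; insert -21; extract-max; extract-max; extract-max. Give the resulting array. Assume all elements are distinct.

insert 33:
  append 33 at index 6 → [16, 9, -3, -14, 0, -17, 33]
  33 > parent -3 at index 2, swap → [16, 9, 33, -14, 0, -17, -3]
  33 > parent 16 at index 0, swap → [33, 9, 16, -14, 0, -17, -3]
insert -21:
  append -21 at index 7 → [33, 9, 16, -14, 0, -17, -3, -21] (no swap needed)
extract-max → returns 33:
  remove root 33; move last element -21 to root → [-21, 9, 16, -14, 0, -17, -3]
  -21 vs larger child 16 at index 2, swap → [16, 9, -21, -14, 0, -17, -3]
  -21 vs larger child -3 at index 6, swap → [16, 9, -3, -14, 0, -17, -21]
extract-max → returns 16:
  remove root 16; move last element -21 to root → [-21, 9, -3, -14, 0, -17]
  -21 vs larger child 9 at index 1, swap → [9, -21, -3, -14, 0, -17]
  -21 vs larger child 0 at index 4, swap → [9, 0, -3, -14, -21, -17]
extract-max → returns 9:
  remove root 9; move last element -17 to root → [-17, 0, -3, -14, -21]
  -17 vs larger child 0 at index 1, swap → [0, -17, -3, -14, -21]
  -17 vs larger child -14 at index 3, swap → [0, -14, -3, -17, -21]

[0, -14, -3, -17, -21]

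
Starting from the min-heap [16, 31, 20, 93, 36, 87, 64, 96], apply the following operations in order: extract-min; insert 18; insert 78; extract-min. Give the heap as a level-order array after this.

extract-min → returns 16:
  remove root 16; move last element 96 to root → [96, 31, 20, 93, 36, 87, 64]
  96 vs smaller child 20 at index 2, swap → [20, 31, 96, 93, 36, 87, 64]
  96 vs smaller child 64 at index 6, swap → [20, 31, 64, 93, 36, 87, 96]
insert 18:
  append 18 at index 7 → [20, 31, 64, 93, 36, 87, 96, 18]
  18 < parent 93 at index 3, swap → [20, 31, 64, 18, 36, 87, 96, 93]
  18 < parent 31 at index 1, swap → [20, 18, 64, 31, 36, 87, 96, 93]
  18 < parent 20 at index 0, swap → [18, 20, 64, 31, 36, 87, 96, 93]
insert 78:
  append 78 at index 8 → [18, 20, 64, 31, 36, 87, 96, 93, 78] (no swap needed)
extract-min → returns 18:
  remove root 18; move last element 78 to root → [78, 20, 64, 31, 36, 87, 96, 93]
  78 vs smaller child 20 at index 1, swap → [20, 78, 64, 31, 36, 87, 96, 93]
  78 vs smaller child 31 at index 3, swap → [20, 31, 64, 78, 36, 87, 96, 93]

[20, 31, 64, 78, 36, 87, 96, 93]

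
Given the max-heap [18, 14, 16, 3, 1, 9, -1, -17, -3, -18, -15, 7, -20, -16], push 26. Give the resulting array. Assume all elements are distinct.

[26, 14, 18, 3, 1, 9, 16, -17, -3, -18, -15, 7, -20, -16, -1]

append 26 at index 14 → [18, 14, 16, 3, 1, 9, -1, -17, -3, -18, -15, 7, -20, -16, 26]
26 > parent -1 at index 6, swap → [18, 14, 16, 3, 1, 9, 26, -17, -3, -18, -15, 7, -20, -16, -1]
26 > parent 16 at index 2, swap → [18, 14, 26, 3, 1, 9, 16, -17, -3, -18, -15, 7, -20, -16, -1]
26 > parent 18 at index 0, swap → [26, 14, 18, 3, 1, 9, 16, -17, -3, -18, -15, 7, -20, -16, -1]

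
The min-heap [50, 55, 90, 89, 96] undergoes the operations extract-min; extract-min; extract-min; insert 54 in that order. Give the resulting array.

extract-min → returns 50:
  remove root 50; move last element 96 to root → [96, 55, 90, 89]
  96 vs smaller child 55 at index 1, swap → [55, 96, 90, 89]
  96 vs only child 89 at index 3, swap → [55, 89, 90, 96]
extract-min → returns 55:
  remove root 55; move last element 96 to root → [96, 89, 90]
  96 vs smaller child 89 at index 1, swap → [89, 96, 90]
extract-min → returns 89:
  remove root 89; move last element 90 to root → [90, 96] (no swap needed)
insert 54:
  append 54 at index 2 → [90, 96, 54]
  54 < parent 90 at index 0, swap → [54, 96, 90]

[54, 96, 90]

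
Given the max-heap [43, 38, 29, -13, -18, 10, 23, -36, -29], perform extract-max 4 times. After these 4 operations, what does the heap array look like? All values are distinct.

[10, -13, -36, -29, -18]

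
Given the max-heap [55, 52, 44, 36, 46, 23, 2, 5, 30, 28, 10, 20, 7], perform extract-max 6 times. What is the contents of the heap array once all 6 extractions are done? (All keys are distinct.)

[28, 20, 23, 5, 7, 10, 2]

extract-max #1 returns 55:
  remove root 55; move last element 7 to root → [7, 52, 44, 36, 46, 23, 2, 5, 30, 28, 10, 20]
  7 vs larger child 52 at index 1, swap → [52, 7, 44, 36, 46, 23, 2, 5, 30, 28, 10, 20]
  7 vs larger child 46 at index 4, swap → [52, 46, 44, 36, 7, 23, 2, 5, 30, 28, 10, 20]
  7 vs larger child 28 at index 9, swap → [52, 46, 44, 36, 28, 23, 2, 5, 30, 7, 10, 20]
extract-max #2 returns 52:
  remove root 52; move last element 20 to root → [20, 46, 44, 36, 28, 23, 2, 5, 30, 7, 10]
  20 vs larger child 46 at index 1, swap → [46, 20, 44, 36, 28, 23, 2, 5, 30, 7, 10]
  20 vs larger child 36 at index 3, swap → [46, 36, 44, 20, 28, 23, 2, 5, 30, 7, 10]
  20 vs larger child 30 at index 8, swap → [46, 36, 44, 30, 28, 23, 2, 5, 20, 7, 10]
extract-max #3 returns 46:
  remove root 46; move last element 10 to root → [10, 36, 44, 30, 28, 23, 2, 5, 20, 7]
  10 vs larger child 44 at index 2, swap → [44, 36, 10, 30, 28, 23, 2, 5, 20, 7]
  10 vs larger child 23 at index 5, swap → [44, 36, 23, 30, 28, 10, 2, 5, 20, 7]
extract-max #4 returns 44:
  remove root 44; move last element 7 to root → [7, 36, 23, 30, 28, 10, 2, 5, 20]
  7 vs larger child 36 at index 1, swap → [36, 7, 23, 30, 28, 10, 2, 5, 20]
  7 vs larger child 30 at index 3, swap → [36, 30, 23, 7, 28, 10, 2, 5, 20]
  7 vs larger child 20 at index 8, swap → [36, 30, 23, 20, 28, 10, 2, 5, 7]
extract-max #5 returns 36:
  remove root 36; move last element 7 to root → [7, 30, 23, 20, 28, 10, 2, 5]
  7 vs larger child 30 at index 1, swap → [30, 7, 23, 20, 28, 10, 2, 5]
  7 vs larger child 28 at index 4, swap → [30, 28, 23, 20, 7, 10, 2, 5]
extract-max #6 returns 30:
  remove root 30; move last element 5 to root → [5, 28, 23, 20, 7, 10, 2]
  5 vs larger child 28 at index 1, swap → [28, 5, 23, 20, 7, 10, 2]
  5 vs larger child 20 at index 3, swap → [28, 20, 23, 5, 7, 10, 2]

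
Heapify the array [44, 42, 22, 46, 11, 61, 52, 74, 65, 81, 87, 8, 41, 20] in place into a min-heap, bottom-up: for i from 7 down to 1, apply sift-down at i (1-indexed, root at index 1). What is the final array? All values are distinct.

sift down from index 7:
  52 vs only child 20 at index 14, swap → [44, 42, 22, 46, 11, 61, 20, 74, 65, 81, 87, 8, 41, 52]
sift down from index 6:
  61 vs smaller child 8 at index 12, swap → [44, 42, 22, 46, 11, 8, 20, 74, 65, 81, 87, 61, 41, 52]
sift down from index 5: already satisfies heap property
sift down from index 4: already satisfies heap property
sift down from index 3:
  22 vs smaller child 8 at index 6, swap → [44, 42, 8, 46, 11, 22, 20, 74, 65, 81, 87, 61, 41, 52]
sift down from index 2:
  42 vs smaller child 11 at index 5, swap → [44, 11, 8, 46, 42, 22, 20, 74, 65, 81, 87, 61, 41, 52]
sift down from index 1:
  44 vs smaller child 8 at index 3, swap → [8, 11, 44, 46, 42, 22, 20, 74, 65, 81, 87, 61, 41, 52]
  44 vs smaller child 20 at index 7, swap → [8, 11, 20, 46, 42, 22, 44, 74, 65, 81, 87, 61, 41, 52]

[8, 11, 20, 46, 42, 22, 44, 74, 65, 81, 87, 61, 41, 52]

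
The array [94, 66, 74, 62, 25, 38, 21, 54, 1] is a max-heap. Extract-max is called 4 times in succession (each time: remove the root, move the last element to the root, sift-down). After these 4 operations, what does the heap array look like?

[54, 25, 38, 21, 1]

extract-max #1 returns 94:
  remove root 94; move last element 1 to root → [1, 66, 74, 62, 25, 38, 21, 54]
  1 vs larger child 74 at index 2, swap → [74, 66, 1, 62, 25, 38, 21, 54]
  1 vs larger child 38 at index 5, swap → [74, 66, 38, 62, 25, 1, 21, 54]
extract-max #2 returns 74:
  remove root 74; move last element 54 to root → [54, 66, 38, 62, 25, 1, 21]
  54 vs larger child 66 at index 1, swap → [66, 54, 38, 62, 25, 1, 21]
  54 vs larger child 62 at index 3, swap → [66, 62, 38, 54, 25, 1, 21]
extract-max #3 returns 66:
  remove root 66; move last element 21 to root → [21, 62, 38, 54, 25, 1]
  21 vs larger child 62 at index 1, swap → [62, 21, 38, 54, 25, 1]
  21 vs larger child 54 at index 3, swap → [62, 54, 38, 21, 25, 1]
extract-max #4 returns 62:
  remove root 62; move last element 1 to root → [1, 54, 38, 21, 25]
  1 vs larger child 54 at index 1, swap → [54, 1, 38, 21, 25]
  1 vs larger child 25 at index 4, swap → [54, 25, 38, 21, 1]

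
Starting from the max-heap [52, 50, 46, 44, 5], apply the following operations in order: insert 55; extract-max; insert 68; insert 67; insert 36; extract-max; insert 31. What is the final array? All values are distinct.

[67, 50, 52, 44, 5, 46, 36, 31]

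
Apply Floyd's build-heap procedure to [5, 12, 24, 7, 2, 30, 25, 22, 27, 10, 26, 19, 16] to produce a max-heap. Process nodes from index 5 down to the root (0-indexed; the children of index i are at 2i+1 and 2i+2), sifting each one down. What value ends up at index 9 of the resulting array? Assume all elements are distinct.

sift down from index 5: already satisfies heap property
sift down from index 4:
  2 vs larger child 26 at index 10, swap → [5, 12, 24, 7, 26, 30, 25, 22, 27, 10, 2, 19, 16]
sift down from index 3:
  7 vs larger child 27 at index 8, swap → [5, 12, 24, 27, 26, 30, 25, 22, 7, 10, 2, 19, 16]
sift down from index 2:
  24 vs larger child 30 at index 5, swap → [5, 12, 30, 27, 26, 24, 25, 22, 7, 10, 2, 19, 16]
sift down from index 1:
  12 vs larger child 27 at index 3, swap → [5, 27, 30, 12, 26, 24, 25, 22, 7, 10, 2, 19, 16]
  12 vs larger child 22 at index 7, swap → [5, 27, 30, 22, 26, 24, 25, 12, 7, 10, 2, 19, 16]
sift down from index 0:
  5 vs larger child 30 at index 2, swap → [30, 27, 5, 22, 26, 24, 25, 12, 7, 10, 2, 19, 16]
  5 vs larger child 25 at index 6, swap → [30, 27, 25, 22, 26, 24, 5, 12, 7, 10, 2, 19, 16]
resulting array: [30, 27, 25, 22, 26, 24, 5, 12, 7, 10, 2, 19, 16]

10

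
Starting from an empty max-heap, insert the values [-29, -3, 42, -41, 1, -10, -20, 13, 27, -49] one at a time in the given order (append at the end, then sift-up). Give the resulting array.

Insert -29:
  append -29 at index 0 → [-29] (no swap needed)
Insert -3:
  append -3 at index 1 → [-29, -3]
  -3 > parent -29 at index 0, swap → [-3, -29]
Insert 42:
  append 42 at index 2 → [-3, -29, 42]
  42 > parent -3 at index 0, swap → [42, -29, -3]
Insert -41:
  append -41 at index 3 → [42, -29, -3, -41] (no swap needed)
Insert 1:
  append 1 at index 4 → [42, -29, -3, -41, 1]
  1 > parent -29 at index 1, swap → [42, 1, -3, -41, -29]
Insert -10:
  append -10 at index 5 → [42, 1, -3, -41, -29, -10] (no swap needed)
Insert -20:
  append -20 at index 6 → [42, 1, -3, -41, -29, -10, -20] (no swap needed)
Insert 13:
  append 13 at index 7 → [42, 1, -3, -41, -29, -10, -20, 13]
  13 > parent -41 at index 3, swap → [42, 1, -3, 13, -29, -10, -20, -41]
  13 > parent 1 at index 1, swap → [42, 13, -3, 1, -29, -10, -20, -41]
Insert 27:
  append 27 at index 8 → [42, 13, -3, 1, -29, -10, -20, -41, 27]
  27 > parent 1 at index 3, swap → [42, 13, -3, 27, -29, -10, -20, -41, 1]
  27 > parent 13 at index 1, swap → [42, 27, -3, 13, -29, -10, -20, -41, 1]
Insert -49:
  append -49 at index 9 → [42, 27, -3, 13, -29, -10, -20, -41, 1, -49] (no swap needed)

[42, 27, -3, 13, -29, -10, -20, -41, 1, -49]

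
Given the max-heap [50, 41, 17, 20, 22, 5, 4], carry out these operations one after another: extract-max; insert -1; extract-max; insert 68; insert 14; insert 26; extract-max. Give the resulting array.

[26, 20, 22, 14, 4, 5, 17, -1]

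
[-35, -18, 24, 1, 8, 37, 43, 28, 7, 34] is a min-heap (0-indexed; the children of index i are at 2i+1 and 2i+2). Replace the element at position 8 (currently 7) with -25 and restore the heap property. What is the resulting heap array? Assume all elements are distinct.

[-35, -25, 24, -18, 8, 37, 43, 28, 1, 34]

set index 8 from 7 to -25 → [-35, -18, 24, 1, 8, 37, 43, 28, -25, 34]
-25 < parent 1 at index 3, swap → [-35, -18, 24, -25, 8, 37, 43, 28, 1, 34]
-25 < parent -18 at index 1, swap → [-35, -25, 24, -18, 8, 37, 43, 28, 1, 34]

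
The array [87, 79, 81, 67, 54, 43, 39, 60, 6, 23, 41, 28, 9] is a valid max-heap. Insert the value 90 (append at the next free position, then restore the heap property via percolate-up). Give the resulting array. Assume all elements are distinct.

append 90 at index 13 → [87, 79, 81, 67, 54, 43, 39, 60, 6, 23, 41, 28, 9, 90]
90 > parent 39 at index 6, swap → [87, 79, 81, 67, 54, 43, 90, 60, 6, 23, 41, 28, 9, 39]
90 > parent 81 at index 2, swap → [87, 79, 90, 67, 54, 43, 81, 60, 6, 23, 41, 28, 9, 39]
90 > parent 87 at index 0, swap → [90, 79, 87, 67, 54, 43, 81, 60, 6, 23, 41, 28, 9, 39]

[90, 79, 87, 67, 54, 43, 81, 60, 6, 23, 41, 28, 9, 39]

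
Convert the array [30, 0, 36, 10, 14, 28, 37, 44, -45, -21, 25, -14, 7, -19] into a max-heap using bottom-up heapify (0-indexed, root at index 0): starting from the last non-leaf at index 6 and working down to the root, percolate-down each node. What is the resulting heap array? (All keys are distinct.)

sift down from index 6: already satisfies heap property
sift down from index 5: already satisfies heap property
sift down from index 4:
  14 vs larger child 25 at index 10, swap → [30, 0, 36, 10, 25, 28, 37, 44, -45, -21, 14, -14, 7, -19]
sift down from index 3:
  10 vs larger child 44 at index 7, swap → [30, 0, 36, 44, 25, 28, 37, 10, -45, -21, 14, -14, 7, -19]
sift down from index 2:
  36 vs larger child 37 at index 6, swap → [30, 0, 37, 44, 25, 28, 36, 10, -45, -21, 14, -14, 7, -19]
sift down from index 1:
  0 vs larger child 44 at index 3, swap → [30, 44, 37, 0, 25, 28, 36, 10, -45, -21, 14, -14, 7, -19]
  0 vs larger child 10 at index 7, swap → [30, 44, 37, 10, 25, 28, 36, 0, -45, -21, 14, -14, 7, -19]
sift down from index 0:
  30 vs larger child 44 at index 1, swap → [44, 30, 37, 10, 25, 28, 36, 0, -45, -21, 14, -14, 7, -19]

[44, 30, 37, 10, 25, 28, 36, 0, -45, -21, 14, -14, 7, -19]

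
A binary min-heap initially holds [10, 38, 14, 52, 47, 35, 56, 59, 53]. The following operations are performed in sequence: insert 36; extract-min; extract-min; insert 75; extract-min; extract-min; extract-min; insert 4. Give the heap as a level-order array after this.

insert 36:
  append 36 at index 9 → [10, 38, 14, 52, 47, 35, 56, 59, 53, 36]
  36 < parent 47 at index 4, swap → [10, 38, 14, 52, 36, 35, 56, 59, 53, 47]
  36 < parent 38 at index 1, swap → [10, 36, 14, 52, 38, 35, 56, 59, 53, 47]
extract-min → returns 10:
  remove root 10; move last element 47 to root → [47, 36, 14, 52, 38, 35, 56, 59, 53]
  47 vs smaller child 14 at index 2, swap → [14, 36, 47, 52, 38, 35, 56, 59, 53]
  47 vs smaller child 35 at index 5, swap → [14, 36, 35, 52, 38, 47, 56, 59, 53]
extract-min → returns 14:
  remove root 14; move last element 53 to root → [53, 36, 35, 52, 38, 47, 56, 59]
  53 vs smaller child 35 at index 2, swap → [35, 36, 53, 52, 38, 47, 56, 59]
  53 vs smaller child 47 at index 5, swap → [35, 36, 47, 52, 38, 53, 56, 59]
insert 75:
  append 75 at index 8 → [35, 36, 47, 52, 38, 53, 56, 59, 75] (no swap needed)
extract-min → returns 35:
  remove root 35; move last element 75 to root → [75, 36, 47, 52, 38, 53, 56, 59]
  75 vs smaller child 36 at index 1, swap → [36, 75, 47, 52, 38, 53, 56, 59]
  75 vs smaller child 38 at index 4, swap → [36, 38, 47, 52, 75, 53, 56, 59]
extract-min → returns 36:
  remove root 36; move last element 59 to root → [59, 38, 47, 52, 75, 53, 56]
  59 vs smaller child 38 at index 1, swap → [38, 59, 47, 52, 75, 53, 56]
  59 vs smaller child 52 at index 3, swap → [38, 52, 47, 59, 75, 53, 56]
extract-min → returns 38:
  remove root 38; move last element 56 to root → [56, 52, 47, 59, 75, 53]
  56 vs smaller child 47 at index 2, swap → [47, 52, 56, 59, 75, 53]
  56 vs only child 53 at index 5, swap → [47, 52, 53, 59, 75, 56]
insert 4:
  append 4 at index 6 → [47, 52, 53, 59, 75, 56, 4]
  4 < parent 53 at index 2, swap → [47, 52, 4, 59, 75, 56, 53]
  4 < parent 47 at index 0, swap → [4, 52, 47, 59, 75, 56, 53]

[4, 52, 47, 59, 75, 56, 53]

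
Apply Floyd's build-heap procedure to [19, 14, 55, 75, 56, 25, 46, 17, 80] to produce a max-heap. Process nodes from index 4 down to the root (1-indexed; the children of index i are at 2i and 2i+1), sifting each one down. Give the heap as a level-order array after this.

[80, 75, 55, 19, 56, 25, 46, 17, 14]

sift down from index 4:
  75 vs larger child 80 at index 9, swap → [19, 14, 55, 80, 56, 25, 46, 17, 75]
sift down from index 3: already satisfies heap property
sift down from index 2:
  14 vs larger child 80 at index 4, swap → [19, 80, 55, 14, 56, 25, 46, 17, 75]
  14 vs larger child 75 at index 9, swap → [19, 80, 55, 75, 56, 25, 46, 17, 14]
sift down from index 1:
  19 vs larger child 80 at index 2, swap → [80, 19, 55, 75, 56, 25, 46, 17, 14]
  19 vs larger child 75 at index 4, swap → [80, 75, 55, 19, 56, 25, 46, 17, 14]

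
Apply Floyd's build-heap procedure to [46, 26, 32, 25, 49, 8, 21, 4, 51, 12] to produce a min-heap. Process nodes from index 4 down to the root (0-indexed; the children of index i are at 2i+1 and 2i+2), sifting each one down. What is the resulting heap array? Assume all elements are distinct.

[4, 12, 8, 25, 46, 32, 21, 26, 51, 49]

sift down from index 4:
  49 vs only child 12 at index 9, swap → [46, 26, 32, 25, 12, 8, 21, 4, 51, 49]
sift down from index 3:
  25 vs smaller child 4 at index 7, swap → [46, 26, 32, 4, 12, 8, 21, 25, 51, 49]
sift down from index 2:
  32 vs smaller child 8 at index 5, swap → [46, 26, 8, 4, 12, 32, 21, 25, 51, 49]
sift down from index 1:
  26 vs smaller child 4 at index 3, swap → [46, 4, 8, 26, 12, 32, 21, 25, 51, 49]
  26 vs smaller child 25 at index 7, swap → [46, 4, 8, 25, 12, 32, 21, 26, 51, 49]
sift down from index 0:
  46 vs smaller child 4 at index 1, swap → [4, 46, 8, 25, 12, 32, 21, 26, 51, 49]
  46 vs smaller child 12 at index 4, swap → [4, 12, 8, 25, 46, 32, 21, 26, 51, 49]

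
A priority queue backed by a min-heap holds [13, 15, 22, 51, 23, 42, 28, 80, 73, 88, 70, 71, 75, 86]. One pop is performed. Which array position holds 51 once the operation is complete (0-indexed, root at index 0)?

3

remove root 13; move last element 86 to root → [86, 15, 22, 51, 23, 42, 28, 80, 73, 88, 70, 71, 75]
86 vs smaller child 15 at index 1, swap → [15, 86, 22, 51, 23, 42, 28, 80, 73, 88, 70, 71, 75]
86 vs smaller child 23 at index 4, swap → [15, 23, 22, 51, 86, 42, 28, 80, 73, 88, 70, 71, 75]
86 vs smaller child 70 at index 10, swap → [15, 23, 22, 51, 70, 42, 28, 80, 73, 88, 86, 71, 75]
resulting array: [15, 23, 22, 51, 70, 42, 28, 80, 73, 88, 86, 71, 75]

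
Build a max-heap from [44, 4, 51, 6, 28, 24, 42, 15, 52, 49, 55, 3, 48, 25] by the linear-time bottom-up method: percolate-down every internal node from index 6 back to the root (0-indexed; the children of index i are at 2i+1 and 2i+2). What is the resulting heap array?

sift down from index 6: already satisfies heap property
sift down from index 5:
  24 vs larger child 48 at index 12, swap → [44, 4, 51, 6, 28, 48, 42, 15, 52, 49, 55, 3, 24, 25]
sift down from index 4:
  28 vs larger child 55 at index 10, swap → [44, 4, 51, 6, 55, 48, 42, 15, 52, 49, 28, 3, 24, 25]
sift down from index 3:
  6 vs larger child 52 at index 8, swap → [44, 4, 51, 52, 55, 48, 42, 15, 6, 49, 28, 3, 24, 25]
sift down from index 2: already satisfies heap property
sift down from index 1:
  4 vs larger child 55 at index 4, swap → [44, 55, 51, 52, 4, 48, 42, 15, 6, 49, 28, 3, 24, 25]
  4 vs larger child 49 at index 9, swap → [44, 55, 51, 52, 49, 48, 42, 15, 6, 4, 28, 3, 24, 25]
sift down from index 0:
  44 vs larger child 55 at index 1, swap → [55, 44, 51, 52, 49, 48, 42, 15, 6, 4, 28, 3, 24, 25]
  44 vs larger child 52 at index 3, swap → [55, 52, 51, 44, 49, 48, 42, 15, 6, 4, 28, 3, 24, 25]

[55, 52, 51, 44, 49, 48, 42, 15, 6, 4, 28, 3, 24, 25]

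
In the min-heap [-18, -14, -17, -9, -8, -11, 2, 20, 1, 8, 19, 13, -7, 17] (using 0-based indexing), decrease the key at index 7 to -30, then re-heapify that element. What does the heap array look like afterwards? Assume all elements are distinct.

[-30, -18, -17, -14, -8, -11, 2, -9, 1, 8, 19, 13, -7, 17]

set index 7 from 20 to -30 → [-18, -14, -17, -9, -8, -11, 2, -30, 1, 8, 19, 13, -7, 17]
-30 < parent -9 at index 3, swap → [-18, -14, -17, -30, -8, -11, 2, -9, 1, 8, 19, 13, -7, 17]
-30 < parent -14 at index 1, swap → [-18, -30, -17, -14, -8, -11, 2, -9, 1, 8, 19, 13, -7, 17]
-30 < parent -18 at index 0, swap → [-30, -18, -17, -14, -8, -11, 2, -9, 1, 8, 19, 13, -7, 17]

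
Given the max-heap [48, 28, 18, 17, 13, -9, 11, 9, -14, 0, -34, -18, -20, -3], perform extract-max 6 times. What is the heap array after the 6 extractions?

extract-max #1 returns 48:
  remove root 48; move last element -3 to root → [-3, 28, 18, 17, 13, -9, 11, 9, -14, 0, -34, -18, -20]
  -3 vs larger child 28 at index 1, swap → [28, -3, 18, 17, 13, -9, 11, 9, -14, 0, -34, -18, -20]
  -3 vs larger child 17 at index 3, swap → [28, 17, 18, -3, 13, -9, 11, 9, -14, 0, -34, -18, -20]
  -3 vs larger child 9 at index 7, swap → [28, 17, 18, 9, 13, -9, 11, -3, -14, 0, -34, -18, -20]
extract-max #2 returns 28:
  remove root 28; move last element -20 to root → [-20, 17, 18, 9, 13, -9, 11, -3, -14, 0, -34, -18]
  -20 vs larger child 18 at index 2, swap → [18, 17, -20, 9, 13, -9, 11, -3, -14, 0, -34, -18]
  -20 vs larger child 11 at index 6, swap → [18, 17, 11, 9, 13, -9, -20, -3, -14, 0, -34, -18]
extract-max #3 returns 18:
  remove root 18; move last element -18 to root → [-18, 17, 11, 9, 13, -9, -20, -3, -14, 0, -34]
  -18 vs larger child 17 at index 1, swap → [17, -18, 11, 9, 13, -9, -20, -3, -14, 0, -34]
  -18 vs larger child 13 at index 4, swap → [17, 13, 11, 9, -18, -9, -20, -3, -14, 0, -34]
  -18 vs larger child 0 at index 9, swap → [17, 13, 11, 9, 0, -9, -20, -3, -14, -18, -34]
extract-max #4 returns 17:
  remove root 17; move last element -34 to root → [-34, 13, 11, 9, 0, -9, -20, -3, -14, -18]
  -34 vs larger child 13 at index 1, swap → [13, -34, 11, 9, 0, -9, -20, -3, -14, -18]
  -34 vs larger child 9 at index 3, swap → [13, 9, 11, -34, 0, -9, -20, -3, -14, -18]
  -34 vs larger child -3 at index 7, swap → [13, 9, 11, -3, 0, -9, -20, -34, -14, -18]
extract-max #5 returns 13:
  remove root 13; move last element -18 to root → [-18, 9, 11, -3, 0, -9, -20, -34, -14]
  -18 vs larger child 11 at index 2, swap → [11, 9, -18, -3, 0, -9, -20, -34, -14]
  -18 vs larger child -9 at index 5, swap → [11, 9, -9, -3, 0, -18, -20, -34, -14]
extract-max #6 returns 11:
  remove root 11; move last element -14 to root → [-14, 9, -9, -3, 0, -18, -20, -34]
  -14 vs larger child 9 at index 1, swap → [9, -14, -9, -3, 0, -18, -20, -34]
  -14 vs larger child 0 at index 4, swap → [9, 0, -9, -3, -14, -18, -20, -34]

[9, 0, -9, -3, -14, -18, -20, -34]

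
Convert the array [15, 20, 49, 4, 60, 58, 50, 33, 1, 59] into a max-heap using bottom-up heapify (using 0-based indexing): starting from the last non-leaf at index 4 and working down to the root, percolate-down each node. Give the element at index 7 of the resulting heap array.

4

sift down from index 4: already satisfies heap property
sift down from index 3:
  4 vs larger child 33 at index 7, swap → [15, 20, 49, 33, 60, 58, 50, 4, 1, 59]
sift down from index 2:
  49 vs larger child 58 at index 5, swap → [15, 20, 58, 33, 60, 49, 50, 4, 1, 59]
sift down from index 1:
  20 vs larger child 60 at index 4, swap → [15, 60, 58, 33, 20, 49, 50, 4, 1, 59]
  20 vs only child 59 at index 9, swap → [15, 60, 58, 33, 59, 49, 50, 4, 1, 20]
sift down from index 0:
  15 vs larger child 60 at index 1, swap → [60, 15, 58, 33, 59, 49, 50, 4, 1, 20]
  15 vs larger child 59 at index 4, swap → [60, 59, 58, 33, 15, 49, 50, 4, 1, 20]
  15 vs only child 20 at index 9, swap → [60, 59, 58, 33, 20, 49, 50, 4, 1, 15]
resulting array: [60, 59, 58, 33, 20, 49, 50, 4, 1, 15]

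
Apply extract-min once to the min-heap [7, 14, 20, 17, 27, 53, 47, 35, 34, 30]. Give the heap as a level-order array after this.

[14, 17, 20, 30, 27, 53, 47, 35, 34]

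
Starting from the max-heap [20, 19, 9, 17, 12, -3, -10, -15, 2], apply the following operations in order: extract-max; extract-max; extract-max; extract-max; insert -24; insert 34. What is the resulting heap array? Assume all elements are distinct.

extract-max → returns 20:
  remove root 20; move last element 2 to root → [2, 19, 9, 17, 12, -3, -10, -15]
  2 vs larger child 19 at index 1, swap → [19, 2, 9, 17, 12, -3, -10, -15]
  2 vs larger child 17 at index 3, swap → [19, 17, 9, 2, 12, -3, -10, -15]
extract-max → returns 19:
  remove root 19; move last element -15 to root → [-15, 17, 9, 2, 12, -3, -10]
  -15 vs larger child 17 at index 1, swap → [17, -15, 9, 2, 12, -3, -10]
  -15 vs larger child 12 at index 4, swap → [17, 12, 9, 2, -15, -3, -10]
extract-max → returns 17:
  remove root 17; move last element -10 to root → [-10, 12, 9, 2, -15, -3]
  -10 vs larger child 12 at index 1, swap → [12, -10, 9, 2, -15, -3]
  -10 vs larger child 2 at index 3, swap → [12, 2, 9, -10, -15, -3]
extract-max → returns 12:
  remove root 12; move last element -3 to root → [-3, 2, 9, -10, -15]
  -3 vs larger child 9 at index 2, swap → [9, 2, -3, -10, -15]
insert -24:
  append -24 at index 5 → [9, 2, -3, -10, -15, -24] (no swap needed)
insert 34:
  append 34 at index 6 → [9, 2, -3, -10, -15, -24, 34]
  34 > parent -3 at index 2, swap → [9, 2, 34, -10, -15, -24, -3]
  34 > parent 9 at index 0, swap → [34, 2, 9, -10, -15, -24, -3]

[34, 2, 9, -10, -15, -24, -3]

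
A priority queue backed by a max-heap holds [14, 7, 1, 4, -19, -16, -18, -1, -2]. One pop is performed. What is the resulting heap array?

[7, 4, 1, -1, -19, -16, -18, -2]

remove root 14; move last element -2 to root → [-2, 7, 1, 4, -19, -16, -18, -1]
-2 vs larger child 7 at index 1, swap → [7, -2, 1, 4, -19, -16, -18, -1]
-2 vs larger child 4 at index 3, swap → [7, 4, 1, -2, -19, -16, -18, -1]
-2 vs only child -1 at index 7, swap → [7, 4, 1, -1, -19, -16, -18, -2]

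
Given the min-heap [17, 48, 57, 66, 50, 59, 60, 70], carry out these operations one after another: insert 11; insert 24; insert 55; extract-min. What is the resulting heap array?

[17, 24, 57, 48, 50, 59, 60, 70, 66, 55]

insert 11:
  append 11 at index 8 → [17, 48, 57, 66, 50, 59, 60, 70, 11]
  11 < parent 66 at index 3, swap → [17, 48, 57, 11, 50, 59, 60, 70, 66]
  11 < parent 48 at index 1, swap → [17, 11, 57, 48, 50, 59, 60, 70, 66]
  11 < parent 17 at index 0, swap → [11, 17, 57, 48, 50, 59, 60, 70, 66]
insert 24:
  append 24 at index 9 → [11, 17, 57, 48, 50, 59, 60, 70, 66, 24]
  24 < parent 50 at index 4, swap → [11, 17, 57, 48, 24, 59, 60, 70, 66, 50]
insert 55:
  append 55 at index 10 → [11, 17, 57, 48, 24, 59, 60, 70, 66, 50, 55] (no swap needed)
extract-min → returns 11:
  remove root 11; move last element 55 to root → [55, 17, 57, 48, 24, 59, 60, 70, 66, 50]
  55 vs smaller child 17 at index 1, swap → [17, 55, 57, 48, 24, 59, 60, 70, 66, 50]
  55 vs smaller child 24 at index 4, swap → [17, 24, 57, 48, 55, 59, 60, 70, 66, 50]
  55 vs only child 50 at index 9, swap → [17, 24, 57, 48, 50, 59, 60, 70, 66, 55]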